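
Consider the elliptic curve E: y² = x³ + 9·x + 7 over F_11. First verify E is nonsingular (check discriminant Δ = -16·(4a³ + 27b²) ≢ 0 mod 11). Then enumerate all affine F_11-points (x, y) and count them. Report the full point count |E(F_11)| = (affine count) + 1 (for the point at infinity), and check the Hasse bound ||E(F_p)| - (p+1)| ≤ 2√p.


Affine points = {(2, 0), (5, 1), (5, 10), (9, 5), (9, 6)}; affine count = 5; |E(F_11)| = 6.

Discriminant check: Δ ∝ 4a³ + 27b² = 4·9³ + 27·7² = 4·729 + 27·49 ≡ 4 (mod 11). Nonzero ⇒ E is nonsingular.
For each x ∈ F_11, compute rhs = x³ + 9·x + 7 mod 11, then count y ∈ F_11 with y² ≡ rhs.
  x = 0: rhs = 7, matching y values: none (0 points).
  x = 1: rhs = 6, matching y values: none (0 points).
  x = 2: rhs = 0, matching y values: 0 (1 points).
  x = 3: rhs = 6, matching y values: none (0 points).
  x = 4: rhs = 8, matching y values: none (0 points).
  x = 5: rhs = 1, matching y values: 1, 10 (2 points).
  x = 6: rhs = 2, matching y values: none (0 points).
  x = 7: rhs = 6, matching y values: none (0 points).
  x = 8: rhs = 8, matching y values: none (0 points).
  x = 9: rhs = 3, matching y values: 5, 6 (2 points).
  x = 10: rhs = 8, matching y values: none (0 points).
Total affine count: 5.
Full point count |E(F_11)| = 5 + 1 = 6.
Hasse bound: |6 − (11+1)| = |-6| = 6 ≤ 2√11 ≈ 6.6332 ✓.


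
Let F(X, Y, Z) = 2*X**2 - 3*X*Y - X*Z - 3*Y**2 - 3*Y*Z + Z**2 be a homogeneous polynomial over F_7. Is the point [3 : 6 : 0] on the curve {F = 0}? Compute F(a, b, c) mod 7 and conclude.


F(3,6,0) ≡ 3 (mod 7); P is NOT on the curve.

Evaluate F(3, 6, 0) term-by-term (mod 7).
  2*X**2 ↦ 2·9·1·1 = 18
  -3*X*Y ↦ -3·3·6·1 = -54
  -X*Z ↦ -1·3·1·0 = 0
  -3*Y**2 ↦ -3·1·36·1 = -108
  -3*Y*Z ↦ -3·1·6·0 = 0
  Z**2 ↦ 1·1·1·0 = 0
Sum: F(3, 6, 0) = (18) + (-54) + (0) + (-108) + (0) + (0) = -144.
Reducing mod 7: -144 ≡ 3 (mod 7).
Since F(a, b, c) ≡ 3 ≠ 0 (mod 7), P does NOT lie on the curve.


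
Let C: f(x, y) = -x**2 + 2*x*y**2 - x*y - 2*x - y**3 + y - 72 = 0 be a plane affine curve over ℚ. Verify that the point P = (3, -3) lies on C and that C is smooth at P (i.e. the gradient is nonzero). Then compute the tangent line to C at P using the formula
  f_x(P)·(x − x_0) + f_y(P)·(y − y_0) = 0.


Tangent line at P: 13*x - 65*y - 234 = 0.

Step 1: f(3, -3) = 0, so P lies on C.
Step 2: partial derivatives
  f_x(x, y) = -2*x + 2*y**2 - y - 2, f_y(x, y) = 4*x*y - x - 3*y**2 + 1.
  f_x(P) = 13, f_y(P) = -65 (gradient nonzero, so P is smooth).
Step 3: tangent line at P: 13·(x − 3) + -65·(y − -3) = 0.
Expanding: 13*x - 65*y - 234 = 0.


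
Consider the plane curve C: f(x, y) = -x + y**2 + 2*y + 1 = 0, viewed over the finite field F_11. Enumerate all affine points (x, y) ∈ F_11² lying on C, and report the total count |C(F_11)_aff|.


Affine F_11-points: {(0, 10), (1, 0), (1, 9), (3, 4), (3, 5), (4, 1), (4, 8), (5, 3), (5, 6), (9, 2), (9, 7)}; count = 11.

For each of the 121 pairs (x, y) ∈ F_11², evaluate f(x, y) mod 11. Record the zeros.
  x = 0: [0↦1, 1↦4, 2↦9, 3↦5, 4↦3, 5↦3, 6↦5, 7↦9, 8↦4, 9↦1, 10↦0]  zeros at y ∈ {10}
  x = 1: [0↦0, 1↦3, 2↦8, 3↦4, 4↦2, 5↦2, 6↦4, 7↦8, 8↦3, 9↦0, 10↦10]  zeros at y ∈ {0, 9}
  x = 2: [0↦10, 1↦2, 2↦7, 3↦3, 4↦1, 5↦1, 6↦3, 7↦7, 8↦2, 9↦10, 10↦9]  zeros at y ∈ ∅
  x = 3: [0↦9, 1↦1, 2↦6, 3↦2, 4↦0, 5↦0, 6↦2, 7↦6, 8↦1, 9↦9, 10↦8]  zeros at y ∈ {4, 5}
  x = 4: [0↦8, 1↦0, 2↦5, 3↦1, 4↦10, 5↦10, 6↦1, 7↦5, 8↦0, 9↦8, 10↦7]  zeros at y ∈ {1, 8}
  x = 5: [0↦7, 1↦10, 2↦4, 3↦0, 4↦9, 5↦9, 6↦0, 7↦4, 8↦10, 9↦7, 10↦6]  zeros at y ∈ {3, 6}
  x = 6: [0↦6, 1↦9, 2↦3, 3↦10, 4↦8, 5↦8, 6↦10, 7↦3, 8↦9, 9↦6, 10↦5]  zeros at y ∈ ∅
  x = 7: [0↦5, 1↦8, 2↦2, 3↦9, 4↦7, 5↦7, 6↦9, 7↦2, 8↦8, 9↦5, 10↦4]  zeros at y ∈ ∅
  x = 8: [0↦4, 1↦7, 2↦1, 3↦8, 4↦6, 5↦6, 6↦8, 7↦1, 8↦7, 9↦4, 10↦3]  zeros at y ∈ ∅
  x = 9: [0↦3, 1↦6, 2↦0, 3↦7, 4↦5, 5↦5, 6↦7, 7↦0, 8↦6, 9↦3, 10↦2]  zeros at y ∈ {2, 7}
  x = 10: [0↦2, 1↦5, 2↦10, 3↦6, 4↦4, 5↦4, 6↦6, 7↦10, 8↦5, 9↦2, 10↦1]  zeros at y ∈ ∅
Collecting zeros: affine points = {(0, 10), (1, 0), (1, 9), (3, 4), (3, 5), (4, 1), (4, 8), (5, 3), (5, 6), (9, 2), (9, 7)}.
Total count |C(F_11)_aff| = 11.


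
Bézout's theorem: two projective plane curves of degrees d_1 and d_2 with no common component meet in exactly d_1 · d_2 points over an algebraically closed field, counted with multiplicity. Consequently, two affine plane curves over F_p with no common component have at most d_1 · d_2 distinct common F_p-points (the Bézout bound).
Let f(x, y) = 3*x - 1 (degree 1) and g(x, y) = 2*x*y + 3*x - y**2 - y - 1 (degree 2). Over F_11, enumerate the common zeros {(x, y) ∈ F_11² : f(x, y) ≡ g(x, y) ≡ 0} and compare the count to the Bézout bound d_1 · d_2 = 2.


Common zeros: {(4, 0), (4, 7)}; count = 2; Bézout bound = 2.

deg(f) = 1, deg(g) = 2, so Bézout bound = 2.
Scan x ∈ F_11. For each x, list the y ∈ F_11 with f(x, y) ≡ 0 and those with g(x, y) ≡ 0 (mod 11); the common zeros in that column are the intersection.
  x = 0: f ≡ 0 at y ∈ ∅; g ≡ 0 at y ∈ ∅; common: ∅.
  x = 1: f ≡ 0 at y ∈ ∅; g ≡ 0 at y ∈ {2, 10}; common: ∅.
  x = 2: f ≡ 0 at y ∈ ∅; g ≡ 0 at y ∈ ∅; common: ∅.
  x = 3: f ≡ 0 at y ∈ ∅; g ≡ 0 at y ∈ ∅; common: ∅.
  x = 4: f ≡ 0 at y ∈ {0, 1, 2, 3, 4, 5, 6, 7, 8, 9, 10}; g ≡ 0 at y ∈ {0, 7}; common: {0, 7}.
  x = 5: f ≡ 0 at y ∈ ∅; g ≡ 0 at y ∈ {1, 8}; common: ∅.
  x = 6: f ≡ 0 at y ∈ ∅; g ≡ 0 at y ∈ ∅; common: ∅.
  x = 7: f ≡ 0 at y ∈ ∅; g ≡ 0 at y ∈ ∅; common: ∅.
  x = 8: f ≡ 0 at y ∈ ∅; g ≡ 0 at y ∈ {6, 9}; common: ∅.
  x = 9: f ≡ 0 at y ∈ ∅; g ≡ 0 at y ∈ ∅; common: ∅.
  x = 10: f ≡ 0 at y ∈ ∅; g ≡ 0 at y ∈ {3, 5}; common: ∅.
Collecting: common zeros = {(4, 0), (4, 7)}, so the count is 2.
Comparison with the Bézout bound: 2 ≤ 2 = deg(f)·deg(g), as expected for curves with no common component (the bound is attained).


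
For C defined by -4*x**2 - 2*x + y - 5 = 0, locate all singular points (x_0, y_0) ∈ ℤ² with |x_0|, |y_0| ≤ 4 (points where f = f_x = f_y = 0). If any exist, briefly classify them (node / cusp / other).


No singular points in the scanned grid; C is smooth there.

Compute partial derivatives:
  f_x = -8*x - 2.
  f_y = 1.
f_y = 1 is a nonzero constant, so f_y never vanishes: no point (x, y) can satisfy f = f_x = f_y = 0. In particular no (x, y) ∈ {−4, ..., 4}² is singular; the curve is smooth.


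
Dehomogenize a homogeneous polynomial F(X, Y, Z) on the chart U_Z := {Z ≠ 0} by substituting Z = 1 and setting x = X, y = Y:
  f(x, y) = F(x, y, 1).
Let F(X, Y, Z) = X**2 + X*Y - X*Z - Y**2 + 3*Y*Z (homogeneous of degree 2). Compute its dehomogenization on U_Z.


f(x, y) = x**2 + x*y - x - y**2 + 3*y

On U_Z we set Z = 1. Each monomial c·X^i·Y^j·Z^k in F becomes c·x^i·y^j·1^k = c·x^i·y^j.
Substituting Z = 1: F(X, Y, 1) = x**2 + x*y - x - y**2 + 3*y.
Note: deg(f) ≤ deg(F) = 2; strict inequality happens when F is divisible by Z (lost terms).


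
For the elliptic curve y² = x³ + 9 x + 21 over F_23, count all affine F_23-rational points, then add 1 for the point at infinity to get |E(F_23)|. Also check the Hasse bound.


Affine points = {(1, 10), (1, 13), (2, 1), (2, 22), (3, 11), (3, 12), (4, 11), (4, 12), (7, 6), (7, 17), (9, 7), (9, 16), (11, 5), (11, 18), (13, 9), (13, 14), (14, 4), (14, 19), (15, 9), (15, 14), (16, 11), (16, 12), (17, 2), (17, 21), (18, 9), (18, 14), (19, 6), (19, 17), (20, 6), (20, 17), (21, 8), (21, 15)}; affine count = 32; |E(F_23)| = 33.

Discriminant check: Δ ∝ 4a³ + 27b² = 4·9³ + 27·21² = 4·729 + 27·441 ≡ 11 (mod 23). Nonzero ⇒ E is nonsingular.
For each x ∈ F_23, compute rhs = x³ + 9·x + 21 mod 23, then count y ∈ F_23 with y² ≡ rhs.
  x = 0: rhs = 21, matching y values: none (0 points).
  x = 1: rhs = 8, matching y values: 10, 13 (2 points).
  x = 2: rhs = 1, matching y values: 1, 22 (2 points).
  x = 3: rhs = 6, matching y values: 11, 12 (2 points).
  x = 4: rhs = 6, matching y values: 11, 12 (2 points).
  x = 5: rhs = 7, matching y values: none (0 points).
  x = 6: rhs = 15, matching y values: none (0 points).
  x = 7: rhs = 13, matching y values: 6, 17 (2 points).
  x = 8: rhs = 7, matching y values: none (0 points).
  x = 9: rhs = 3, matching y values: 7, 16 (2 points).
  x = 10: rhs = 7, matching y values: none (0 points).
  x = 11: rhs = 2, matching y values: 5, 18 (2 points).
  x = 12: rhs = 17, matching y values: none (0 points).
  x = 13: rhs = 12, matching y values: 9, 14 (2 points).
  x = 14: rhs = 16, matching y values: 4, 19 (2 points).
  x = 15: rhs = 12, matching y values: 9, 14 (2 points).
  x = 16: rhs = 6, matching y values: 11, 12 (2 points).
  x = 17: rhs = 4, matching y values: 2, 21 (2 points).
  x = 18: rhs = 12, matching y values: 9, 14 (2 points).
  x = 19: rhs = 13, matching y values: 6, 17 (2 points).
  x = 20: rhs = 13, matching y values: 6, 17 (2 points).
  x = 21: rhs = 18, matching y values: 8, 15 (2 points).
  x = 22: rhs = 11, matching y values: none (0 points).
Total affine count: 32.
Full point count |E(F_23)| = 32 + 1 = 33.
Hasse bound: |33 − (23+1)| = |9| = 9 ≤ 2√23 ≈ 9.5917 ✓.


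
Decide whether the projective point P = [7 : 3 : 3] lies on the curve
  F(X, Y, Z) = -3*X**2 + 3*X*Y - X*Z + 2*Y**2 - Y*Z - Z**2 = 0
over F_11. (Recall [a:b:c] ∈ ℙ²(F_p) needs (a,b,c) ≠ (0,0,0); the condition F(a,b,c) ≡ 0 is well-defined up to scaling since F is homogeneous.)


F(7,3,3) ≡ 5 (mod 11); P is NOT on the curve.

Evaluate F(7, 3, 3) term-by-term (mod 11).
  -3*X**2 ↦ -3·49·1·1 = -147
  3*X*Y ↦ 3·7·3·1 = 63
  -X*Z ↦ -1·7·1·3 = -21
  2*Y**2 ↦ 2·1·9·1 = 18
  -Y*Z ↦ -1·1·3·3 = -9
  -Z**2 ↦ -1·1·1·9 = -9
Sum: F(7, 3, 3) = (-147) + (63) + (-21) + (18) + (-9) + (-9) = -105.
Reducing mod 11: -105 ≡ 5 (mod 11).
Since F(a, b, c) ≡ 5 ≠ 0 (mod 11), P does NOT lie on the curve.


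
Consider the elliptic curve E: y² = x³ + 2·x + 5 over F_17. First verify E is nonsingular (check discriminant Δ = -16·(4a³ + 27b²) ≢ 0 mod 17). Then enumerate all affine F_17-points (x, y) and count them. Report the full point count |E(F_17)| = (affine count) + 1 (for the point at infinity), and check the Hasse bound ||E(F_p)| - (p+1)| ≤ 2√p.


Affine points = {(1, 5), (1, 12), (2, 0), (3, 2), (3, 15), (4, 3), (4, 14), (5, 2), (5, 15), (9, 2), (9, 15), (11, 7), (11, 10), (13, 1), (13, 16), (16, 6), (16, 11)}; affine count = 17; |E(F_17)| = 18.

Discriminant check: Δ ∝ 4a³ + 27b² = 4·2³ + 27·5² = 4·8 + 27·25 ≡ 10 (mod 17). Nonzero ⇒ E is nonsingular.
For each x ∈ F_17, compute rhs = x³ + 2·x + 5 mod 17, then count y ∈ F_17 with y² ≡ rhs.
  x = 0: rhs = 5, matching y values: none (0 points).
  x = 1: rhs = 8, matching y values: 5, 12 (2 points).
  x = 2: rhs = 0, matching y values: 0 (1 points).
  x = 3: rhs = 4, matching y values: 2, 15 (2 points).
  x = 4: rhs = 9, matching y values: 3, 14 (2 points).
  x = 5: rhs = 4, matching y values: 2, 15 (2 points).
  x = 6: rhs = 12, matching y values: none (0 points).
  x = 7: rhs = 5, matching y values: none (0 points).
  x = 8: rhs = 6, matching y values: none (0 points).
  x = 9: rhs = 4, matching y values: 2, 15 (2 points).
  x = 10: rhs = 5, matching y values: none (0 points).
  x = 11: rhs = 15, matching y values: 7, 10 (2 points).
  x = 12: rhs = 6, matching y values: none (0 points).
  x = 13: rhs = 1, matching y values: 1, 16 (2 points).
  x = 14: rhs = 6, matching y values: none (0 points).
  x = 15: rhs = 10, matching y values: none (0 points).
  x = 16: rhs = 2, matching y values: 6, 11 (2 points).
Total affine count: 17.
Full point count |E(F_17)| = 17 + 1 = 18.
Hasse bound: |18 − (17+1)| = |0| = 0 ≤ 2√17 ≈ 8.2462 ✓.


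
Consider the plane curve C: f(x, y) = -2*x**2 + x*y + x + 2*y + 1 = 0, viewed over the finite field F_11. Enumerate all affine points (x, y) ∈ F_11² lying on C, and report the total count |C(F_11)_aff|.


Affine F_11-points: {(0, 5), (1, 0), (2, 4), (3, 5), (4, 10), (5, 0), (6, 4), (7, 10), (8, 2), (10, 2)}; count = 10.

For each of the 121 pairs (x, y) ∈ F_11², evaluate f(x, y) mod 11. Record the zeros.
  x = 0: [0↦1, 1↦3, 2↦5, 3↦7, 4↦9, 5↦0, 6↦2, 7↦4, 8↦6, 9↦8, 10↦10]  zeros at y ∈ {5}
  x = 1: [0↦0, 1↦3, 2↦6, 3↦9, 4↦1, 5↦4, 6↦7, 7↦10, 8↦2, 9↦5, 10↦8]  zeros at y ∈ {0}
  x = 2: [0↦6, 1↦10, 2↦3, 3↦7, 4↦0, 5↦4, 6↦8, 7↦1, 8↦5, 9↦9, 10↦2]  zeros at y ∈ {4}
  x = 3: [0↦8, 1↦2, 2↦7, 3↦1, 4↦6, 5↦0, 6↦5, 7↦10, 8↦4, 9↦9, 10↦3]  zeros at y ∈ {5}
  x = 4: [0↦6, 1↦1, 2↦7, 3↦2, 4↦8, 5↦3, 6↦9, 7↦4, 8↦10, 9↦5, 10↦0]  zeros at y ∈ {10}
  x = 5: [0↦0, 1↦7, 2↦3, 3↦10, 4↦6, 5↦2, 6↦9, 7↦5, 8↦1, 9↦8, 10↦4]  zeros at y ∈ {0}
  x = 6: [0↦1, 1↦9, 2↦6, 3↦3, 4↦0, 5↦8, 6↦5, 7↦2, 8↦10, 9↦7, 10↦4]  zeros at y ∈ {4}
  x = 7: [0↦9, 1↦7, 2↦5, 3↦3, 4↦1, 5↦10, 6↦8, 7↦6, 8↦4, 9↦2, 10↦0]  zeros at y ∈ {10}
  x = 8: [0↦2, 1↦1, 2↦0, 3↦10, 4↦9, 5↦8, 6↦7, 7↦6, 8↦5, 9↦4, 10↦3]  zeros at y ∈ {2}
  x = 9: [0↦2, 1↦2, 2↦2, 3↦2, 4↦2, 5↦2, 6↦2, 7↦2, 8↦2, 9↦2, 10↦2]  zeros at y ∈ ∅
  x = 10: [0↦9, 1↦10, 2↦0, 3↦1, 4↦2, 5↦3, 6↦4, 7↦5, 8↦6, 9↦7, 10↦8]  zeros at y ∈ {2}
Collecting zeros: affine points = {(0, 5), (1, 0), (2, 4), (3, 5), (4, 10), (5, 0), (6, 4), (7, 10), (8, 2), (10, 2)}.
Total count |C(F_11)_aff| = 10.


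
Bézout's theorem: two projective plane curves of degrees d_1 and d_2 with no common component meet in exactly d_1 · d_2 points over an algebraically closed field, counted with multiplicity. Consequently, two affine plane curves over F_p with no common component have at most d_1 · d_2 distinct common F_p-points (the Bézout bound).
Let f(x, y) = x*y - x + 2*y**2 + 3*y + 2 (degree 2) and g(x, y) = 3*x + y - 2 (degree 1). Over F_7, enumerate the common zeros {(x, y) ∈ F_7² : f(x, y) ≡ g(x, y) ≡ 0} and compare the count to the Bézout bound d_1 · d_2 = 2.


Common zeros: {(5, 1), (6, 5)}; count = 2; Bézout bound = 2.

deg(f) = 2, deg(g) = 1, so Bézout bound = 2.
Scan x ∈ F_7. For each x, list the y ∈ F_7 with f(x, y) ≡ 0 and those with g(x, y) ≡ 0 (mod 7); the common zeros in that column are the intersection.
  x = 0: f ≡ 0 at y ∈ {1}; g ≡ 0 at y ∈ {2}; common: ∅.
  x = 1: f ≡ 0 at y ∈ {1, 4}; g ≡ 0 at y ∈ {6}; common: ∅.
  x = 2: f ≡ 0 at y ∈ {0, 1}; g ≡ 0 at y ∈ {3}; common: ∅.
  x = 3: f ≡ 0 at y ∈ {1, 3}; g ≡ 0 at y ∈ {0}; common: ∅.
  x = 4: f ≡ 0 at y ∈ {1, 6}; g ≡ 0 at y ∈ {4}; common: ∅.
  x = 5: f ≡ 0 at y ∈ {1, 2}; g ≡ 0 at y ∈ {1}; common: {1}.
  x = 6: f ≡ 0 at y ∈ {1, 5}; g ≡ 0 at y ∈ {5}; common: {5}.
Collecting: common zeros = {(5, 1), (6, 5)}, so the count is 2.
Comparison with the Bézout bound: 2 ≤ 2 = deg(f)·deg(g), as expected for curves with no common component (the bound is attained).


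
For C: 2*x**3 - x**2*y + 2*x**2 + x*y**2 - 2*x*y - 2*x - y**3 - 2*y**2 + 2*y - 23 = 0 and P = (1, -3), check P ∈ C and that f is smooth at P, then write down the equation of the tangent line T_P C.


Tangent line at P: 29*x - 22*y - 95 = 0.

Step 1: f(1, -3) = 0, so P lies on C.
Step 2: partial derivatives
  f_x(x, y) = 6*x**2 - 2*x*y + 4*x + y**2 - 2*y - 2, f_y(x, y) = -x**2 + 2*x*y - 2*x - 3*y**2 - 4*y + 2.
  f_x(P) = 29, f_y(P) = -22 (gradient nonzero, so P is smooth).
Step 3: tangent line at P: 29·(x − 1) + -22·(y − -3) = 0.
Expanding: 29*x - 22*y - 95 = 0.


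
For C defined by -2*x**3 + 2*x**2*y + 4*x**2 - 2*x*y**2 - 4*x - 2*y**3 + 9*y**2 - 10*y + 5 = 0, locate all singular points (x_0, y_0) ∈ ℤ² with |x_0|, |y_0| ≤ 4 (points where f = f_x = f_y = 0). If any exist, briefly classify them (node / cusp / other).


Singular points: {(1, 1)}; classification: cusp.

Compute partial derivatives:
  f_x = -6*x**2 + 4*x*y + 8*x - 2*y**2 - 4.
  f_y = 2*x**2 - 4*x*y - 6*y**2 + 18*y - 10.
Scan x_0 ∈ {−4, ..., 4}. For each x_0, f_y(x_0, y) is a polynomial in y; find its integer roots y ∈ {−4, ..., 4}, then test f_x and f at those candidates.
  x = -4: f_y(-4, y) = -6*y**2 + 34*y + 22; no integer root y with |y| ≤ 4.
  x = -3: f_y(-3, y) = -6*y**2 + 30*y + 8; no integer root y with |y| ≤ 4.
  x = -2: f_y(-2, y) = -6*y**2 + 26*y - 2; no integer root y with |y| ≤ 4.
  x = -1: f_y(-1, y) = -6*y**2 + 22*y - 8; no integer root y with |y| ≤ 4.
  x = 0: f_y(0, y) = -6*y**2 + 18*y - 10; no integer root y with |y| ≤ 4.
  x = 1: f_y(1, y) = -6*y**2 + 14*y - 8; vanishes at y ∈ {1}. (1, 1): f_x = 0, f = 0 — SINGULAR.
  x = 2: f_y(2, y) = -6*y**2 + 10*y - 2; no integer root y with |y| ≤ 4.
  x = 3: f_y(3, y) = -6*y**2 + 6*y + 8; no integer root y with |y| ≤ 4.
  x = 4: f_y(4, y) = -6*y**2 + 2*y + 22; no integer root y with |y| ≤ 4.
Only singular point on the grid: (1, 1).
Classify: substitute x = 1 + u, y = 1 + v and expand: f = -2*u**3 + 2*u**2*v - 2*u*v**2 - 2*v**3 + v**2.
No constant or linear terms (consistent with a singular point). Quadratic part: v**2. Cubic part: -2*u**3 + 2*u**2*v - 2*u*v**2 - 2*v**3.
The quadratic part v**2 is a perfect square, so there is a single (double) tangent line v = 0, i.e. y = 1. Restricting the cubic part to that line (v = 0) leaves -2*u**3 ≠ 0, so f is not divisible by v and the branch is v² ≈ 2*u**3 to lowest order — this is a cusp.
Classification: cusp.


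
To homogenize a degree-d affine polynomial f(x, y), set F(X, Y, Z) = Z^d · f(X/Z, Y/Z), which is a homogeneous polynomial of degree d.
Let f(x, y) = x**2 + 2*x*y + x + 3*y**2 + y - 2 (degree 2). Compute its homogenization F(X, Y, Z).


F(X, Y, Z) = X**2 + 2*X*Y + X*Z + 3*Y**2 + Y*Z - 2*Z**2

deg(f) = 2.
Substitute x = X/Z, y = Y/Z into f, then multiply by Z^2.
  monomial 1·x^2·y^0 ↦ 1·X^2·Y^0·Z^0.
  monomial 2·x^1·y^1 ↦ 2·X^1·Y^1·Z^0.
  monomial 1·x^1·y^0 ↦ 1·X^1·Y^0·Z^1.
  monomial 3·x^0·y^2 ↦ 3·X^0·Y^2·Z^0.
  monomial 1·x^0·y^1 ↦ 1·X^0·Y^1·Z^1.
  monomial -2·x^0·y^0 ↦ -2·X^0·Y^0·Z^2.
Collecting: F(X, Y, Z) = X**2 + 2*X*Y + X*Z + 3*Y**2 + Y*Z - 2*Z**2.


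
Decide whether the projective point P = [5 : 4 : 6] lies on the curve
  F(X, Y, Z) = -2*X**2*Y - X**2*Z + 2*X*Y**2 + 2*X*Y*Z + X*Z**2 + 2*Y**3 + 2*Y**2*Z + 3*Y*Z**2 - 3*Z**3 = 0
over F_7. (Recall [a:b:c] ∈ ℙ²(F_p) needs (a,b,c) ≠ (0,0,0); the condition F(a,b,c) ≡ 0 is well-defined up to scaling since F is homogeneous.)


F(5,4,6) ≡ 5 (mod 7); P is NOT on the curve.

Evaluate F(5, 4, 6) term-by-term (mod 7).
  -2*X**2*Y ↦ -2·25·4·1 = -200
  -X**2*Z ↦ -1·25·1·6 = -150
  2*X*Y**2 ↦ 2·5·16·1 = 160
  2*X*Y*Z ↦ 2·5·4·6 = 240
  X*Z**2 ↦ 1·5·1·36 = 180
  2*Y**3 ↦ 2·1·64·1 = 128
  2*Y**2*Z ↦ 2·1·16·6 = 192
  3*Y*Z**2 ↦ 3·1·4·36 = 432
  -3*Z**3 ↦ -3·1·1·216 = -648
Sum: F(5, 4, 6) = (-200) + (-150) + (160) + (240) + (180) + (128) + (192) + (432) + (-648) = 334.
Reducing mod 7: 334 ≡ 5 (mod 7).
Since F(a, b, c) ≡ 5 ≠ 0 (mod 7), P does NOT lie on the curve.


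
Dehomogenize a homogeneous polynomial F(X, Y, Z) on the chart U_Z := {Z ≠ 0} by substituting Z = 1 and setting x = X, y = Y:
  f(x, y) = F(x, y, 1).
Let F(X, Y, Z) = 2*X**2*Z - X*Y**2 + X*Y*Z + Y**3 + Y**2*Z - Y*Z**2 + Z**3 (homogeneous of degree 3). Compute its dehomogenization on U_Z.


f(x, y) = 2*x**2 - x*y**2 + x*y + y**3 + y**2 - y + 1

On U_Z we set Z = 1. Each monomial c·X^i·Y^j·Z^k in F becomes c·x^i·y^j·1^k = c·x^i·y^j.
Substituting Z = 1: F(X, Y, 1) = 2*x**2 - x*y**2 + x*y + y**3 + y**2 - y + 1.
Note: deg(f) ≤ deg(F) = 3; strict inequality happens when F is divisible by Z (lost terms).


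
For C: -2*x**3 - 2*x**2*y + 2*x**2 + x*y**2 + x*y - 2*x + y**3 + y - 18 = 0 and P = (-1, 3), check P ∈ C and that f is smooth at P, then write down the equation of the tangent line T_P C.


Tangent line at P: 12*x + 19*y - 45 = 0.

Step 1: f(-1, 3) = 0, so P lies on C.
Step 2: partial derivatives
  f_x(x, y) = -6*x**2 - 4*x*y + 4*x + y**2 + y - 2, f_y(x, y) = -2*x**2 + 2*x*y + x + 3*y**2 + 1.
  f_x(P) = 12, f_y(P) = 19 (gradient nonzero, so P is smooth).
Step 3: tangent line at P: 12·(x − -1) + 19·(y − 3) = 0.
Expanding: 12*x + 19*y - 45 = 0.


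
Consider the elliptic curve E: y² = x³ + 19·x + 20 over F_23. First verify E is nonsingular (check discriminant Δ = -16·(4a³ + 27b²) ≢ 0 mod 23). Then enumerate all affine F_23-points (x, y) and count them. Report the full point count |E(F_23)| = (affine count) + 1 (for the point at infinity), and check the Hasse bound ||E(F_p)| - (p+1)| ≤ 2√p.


Affine points = {(3, 9), (3, 14), (7, 6), (7, 17), (9, 0), (13, 7), (13, 16), (15, 0), (16, 2), (16, 21), (17, 9), (17, 14), (19, 8), (19, 15), (22, 0)}; affine count = 15; |E(F_23)| = 16.

Discriminant check: Δ ∝ 4a³ + 27b² = 4·19³ + 27·20² = 4·6859 + 27·400 ≡ 10 (mod 23). Nonzero ⇒ E is nonsingular.
For each x ∈ F_23, compute rhs = x³ + 19·x + 20 mod 23, then count y ∈ F_23 with y² ≡ rhs.
  x = 0: rhs = 20, matching y values: none (0 points).
  x = 1: rhs = 17, matching y values: none (0 points).
  x = 2: rhs = 20, matching y values: none (0 points).
  x = 3: rhs = 12, matching y values: 9, 14 (2 points).
  x = 4: rhs = 22, matching y values: none (0 points).
  x = 5: rhs = 10, matching y values: none (0 points).
  x = 6: rhs = 5, matching y values: none (0 points).
  x = 7: rhs = 13, matching y values: 6, 17 (2 points).
  x = 8: rhs = 17, matching y values: none (0 points).
  x = 9: rhs = 0, matching y values: 0 (1 points).
  x = 10: rhs = 14, matching y values: none (0 points).
  x = 11: rhs = 19, matching y values: none (0 points).
  x = 12: rhs = 21, matching y values: none (0 points).
  x = 13: rhs = 3, matching y values: 7, 16 (2 points).
  x = 14: rhs = 17, matching y values: none (0 points).
  x = 15: rhs = 0, matching y values: 0 (1 points).
  x = 16: rhs = 4, matching y values: 2, 21 (2 points).
  x = 17: rhs = 12, matching y values: 9, 14 (2 points).
  x = 18: rhs = 7, matching y values: none (0 points).
  x = 19: rhs = 18, matching y values: 8, 15 (2 points).
  x = 20: rhs = 5, matching y values: none (0 points).
  x = 21: rhs = 20, matching y values: none (0 points).
  x = 22: rhs = 0, matching y values: 0 (1 points).
Total affine count: 15.
Full point count |E(F_23)| = 15 + 1 = 16.
Hasse bound: |16 − (23+1)| = |-8| = 8 ≤ 2√23 ≈ 9.5917 ✓.


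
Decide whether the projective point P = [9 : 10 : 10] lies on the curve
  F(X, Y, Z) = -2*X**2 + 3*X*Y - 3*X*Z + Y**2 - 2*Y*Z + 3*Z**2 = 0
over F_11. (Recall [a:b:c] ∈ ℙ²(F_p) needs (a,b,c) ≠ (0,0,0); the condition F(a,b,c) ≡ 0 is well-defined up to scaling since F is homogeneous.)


F(9,10,10) ≡ 5 (mod 11); P is NOT on the curve.

Evaluate F(9, 10, 10) term-by-term (mod 11).
  -2*X**2 ↦ -2·81·1·1 = -162
  3*X*Y ↦ 3·9·10·1 = 270
  -3*X*Z ↦ -3·9·1·10 = -270
  Y**2 ↦ 1·1·100·1 = 100
  -2*Y*Z ↦ -2·1·10·10 = -200
  3*Z**2 ↦ 3·1·1·100 = 300
Sum: F(9, 10, 10) = (-162) + (270) + (-270) + (100) + (-200) + (300) = 38.
Reducing mod 11: 38 ≡ 5 (mod 11).
Since F(a, b, c) ≡ 5 ≠ 0 (mod 11), P does NOT lie on the curve.


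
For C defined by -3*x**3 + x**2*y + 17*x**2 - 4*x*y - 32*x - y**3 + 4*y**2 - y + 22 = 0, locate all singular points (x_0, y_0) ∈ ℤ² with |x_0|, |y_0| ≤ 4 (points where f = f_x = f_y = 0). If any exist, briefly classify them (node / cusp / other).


Singular points: {(2, 1)}; classification: cusp.

Compute partial derivatives:
  f_x = -9*x**2 + 2*x*y + 34*x - 4*y - 32.
  f_y = x**2 - 4*x - 3*y**2 + 8*y - 1.
Scan x_0 ∈ {−4, ..., 4}. For each x_0, f_y(x_0, y) is a polynomial in y; find its integer roots y ∈ {−4, ..., 4}, then test f_x and f at those candidates.
  x = -4: f_y(-4, y) = -3*y**2 + 8*y + 31; no integer root y with |y| ≤ 4.
  x = -3: f_y(-3, y) = -3*y**2 + 8*y + 20; no integer root y with |y| ≤ 4.
  x = -2: f_y(-2, y) = -3*y**2 + 8*y + 11; vanishes at y ∈ {-1}. (-2, -1): f_x = -128 ≠ 0.
  x = -1: f_y(-1, y) = -3*y**2 + 8*y + 4; no integer root y with |y| ≤ 4.
  x = 0: f_y(0, y) = -3*y**2 + 8*y - 1; no integer root y with |y| ≤ 4.
  x = 1: f_y(1, y) = -3*y**2 + 8*y - 4; vanishes at y ∈ {2}. (1, 2): f_x = -11 ≠ 0.
  x = 2: f_y(2, y) = -3*y**2 + 8*y - 5; vanishes at y ∈ {1}. (2, 1): f_x = 0, f = 0 — SINGULAR.
  x = 3: f_y(3, y) = -3*y**2 + 8*y - 4; vanishes at y ∈ {2}. (3, 2): f_x = -7 ≠ 0.
  x = 4: f_y(4, y) = -3*y**2 + 8*y - 1; no integer root y with |y| ≤ 4.
Only singular point on the grid: (2, 1).
Classify: substitute x = 2 + u, y = 1 + v and expand: f = -3*u**3 + u**2*v - v**3 + v**2.
No constant or linear terms (consistent with a singular point). Quadratic part: v**2. Cubic part: -3*u**3 + u**2*v - v**3.
The quadratic part v**2 is a perfect square, so there is a single (double) tangent line v = 0, i.e. y = 1. Restricting the cubic part to that line (v = 0) leaves -3*u**3 ≠ 0, so f is not divisible by v and the branch is v² ≈ 3*u**3 to lowest order — this is a cusp.
Classification: cusp.


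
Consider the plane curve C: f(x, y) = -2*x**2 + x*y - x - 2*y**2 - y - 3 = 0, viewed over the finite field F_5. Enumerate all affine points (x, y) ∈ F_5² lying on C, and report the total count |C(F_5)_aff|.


Affine F_5-points: ∅; count = 0.

For each of the 25 pairs (x, y) ∈ F_5², evaluate f(x, y) mod 5. Record the zeros.
  x = 0: [0↦2, 1↦4, 2↦2, 3↦1, 4↦1]  zeros at y ∈ ∅
  x = 1: [0↦4, 1↦2, 2↦1, 3↦1, 4↦2]  zeros at y ∈ ∅
  x = 2: [0↦2, 1↦1, 2↦1, 3↦2, 4↦4]  zeros at y ∈ ∅
  x = 3: [0↦1, 1↦1, 2↦2, 3↦4, 4↦2]  zeros at y ∈ ∅
  x = 4: [0↦1, 1↦2, 2↦4, 3↦2, 4↦1]  zeros at y ∈ ∅
Collecting zeros: affine points = ∅.
Total count |C(F_5)_aff| = 0.


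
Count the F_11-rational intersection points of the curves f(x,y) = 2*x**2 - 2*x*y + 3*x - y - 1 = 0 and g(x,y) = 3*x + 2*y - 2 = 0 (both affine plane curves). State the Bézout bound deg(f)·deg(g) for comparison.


Common zeros: {(1, 5), (4, 6)}; count = 2; Bézout bound = 2.

deg(f) = 2, deg(g) = 1, so Bézout bound = 2.
Scan x ∈ F_11. For each x, list the y ∈ F_11 with f(x, y) ≡ 0 and those with g(x, y) ≡ 0 (mod 11); the common zeros in that column are the intersection.
  x = 0: f ≡ 0 at y ∈ {10}; g ≡ 0 at y ∈ {1}; common: ∅.
  x = 1: f ≡ 0 at y ∈ {5}; g ≡ 0 at y ∈ {5}; common: {5}.
  x = 2: f ≡ 0 at y ∈ {7}; g ≡ 0 at y ∈ {9}; common: ∅.
  x = 3: f ≡ 0 at y ∈ {10}; g ≡ 0 at y ∈ {2}; common: ∅.
  x = 4: f ≡ 0 at y ∈ {6}; g ≡ 0 at y ∈ {6}; common: {6}.
  x = 5: f ≡ 0 at y ∈ ∅; g ≡ 0 at y ∈ {10}; common: ∅.
  x = 6: f ≡ 0 at y ∈ {6}; g ≡ 0 at y ∈ {3}; common: ∅.
  x = 7: f ≡ 0 at y ∈ {2}; g ≡ 0 at y ∈ {7}; common: ∅.
  x = 8: f ≡ 0 at y ∈ {5}; g ≡ 0 at y ∈ {0}; common: ∅.
  x = 9: f ≡ 0 at y ∈ {7}; g ≡ 0 at y ∈ {4}; common: ∅.
  x = 10: f ≡ 0 at y ∈ {2}; g ≡ 0 at y ∈ {8}; common: ∅.
Collecting: common zeros = {(1, 5), (4, 6)}, so the count is 2.
Comparison with the Bézout bound: 2 ≤ 2 = deg(f)·deg(g), as expected for curves with no common component (the bound is attained).


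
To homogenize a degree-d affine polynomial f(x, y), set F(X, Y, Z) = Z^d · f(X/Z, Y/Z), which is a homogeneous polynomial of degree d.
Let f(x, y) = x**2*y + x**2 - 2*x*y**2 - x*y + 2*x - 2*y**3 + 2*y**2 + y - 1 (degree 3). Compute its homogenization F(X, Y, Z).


F(X, Y, Z) = X**2*Y + X**2*Z - 2*X*Y**2 - X*Y*Z + 2*X*Z**2 - 2*Y**3 + 2*Y**2*Z + Y*Z**2 - Z**3

deg(f) = 3.
Substitute x = X/Z, y = Y/Z into f, then multiply by Z^3.
  monomial 1·x^2·y^1 ↦ 1·X^2·Y^1·Z^0.
  monomial 1·x^2·y^0 ↦ 1·X^2·Y^0·Z^1.
  monomial -2·x^1·y^2 ↦ -2·X^1·Y^2·Z^0.
  monomial -1·x^1·y^1 ↦ -1·X^1·Y^1·Z^1.
  monomial 2·x^1·y^0 ↦ 2·X^1·Y^0·Z^2.
  monomial -2·x^0·y^3 ↦ -2·X^0·Y^3·Z^0.
  monomial 2·x^0·y^2 ↦ 2·X^0·Y^2·Z^1.
  monomial 1·x^0·y^1 ↦ 1·X^0·Y^1·Z^2.
  monomial -1·x^0·y^0 ↦ -1·X^0·Y^0·Z^3.
Collecting: F(X, Y, Z) = X**2*Y + X**2*Z - 2*X*Y**2 - X*Y*Z + 2*X*Z**2 - 2*Y**3 + 2*Y**2*Z + Y*Z**2 - Z**3.


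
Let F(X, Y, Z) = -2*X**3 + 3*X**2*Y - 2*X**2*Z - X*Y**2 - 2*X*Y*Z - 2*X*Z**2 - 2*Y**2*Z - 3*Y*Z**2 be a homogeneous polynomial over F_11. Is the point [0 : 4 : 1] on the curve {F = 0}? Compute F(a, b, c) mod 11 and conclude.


F(0,4,1) ≡ 0 (mod 11); P is on the curve.

Evaluate F(0, 4, 1) term-by-term (mod 11).
  -2*X**3 ↦ -2·0·1·1 = 0
  3*X**2*Y ↦ 3·0·4·1 = 0
  -2*X**2*Z ↦ -2·0·1·1 = 0
  -X*Y**2 ↦ -1·0·16·1 = 0
  -2*X*Y*Z ↦ -2·0·4·1 = 0
  -2*X*Z**2 ↦ -2·0·1·1 = 0
  -2*Y**2*Z ↦ -2·1·16·1 = -32
  -3*Y*Z**2 ↦ -3·1·4·1 = -12
Sum: F(0, 4, 1) = (0) + (0) + (0) + (0) + (0) + (0) + (-32) + (-12) = -44.
Reducing mod 11: -44 ≡ 0 (mod 11).
Since F(a, b, c) ≡ 0 (mod 11), P lies on the curve.


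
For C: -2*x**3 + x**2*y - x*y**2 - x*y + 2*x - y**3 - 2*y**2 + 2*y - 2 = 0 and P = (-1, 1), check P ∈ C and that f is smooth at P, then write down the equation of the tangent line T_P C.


Tangent line at P: -8*x - y - 7 = 0.

Step 1: f(-1, 1) = 0, so P lies on C.
Step 2: partial derivatives
  f_x(x, y) = -6*x**2 + 2*x*y - y**2 - y + 2, f_y(x, y) = x**2 - 2*x*y - x - 3*y**2 - 4*y + 2.
  f_x(P) = -8, f_y(P) = -1 (gradient nonzero, so P is smooth).
Step 3: tangent line at P: -8·(x − -1) + -1·(y − 1) = 0.
Expanding: -8*x - y - 7 = 0.


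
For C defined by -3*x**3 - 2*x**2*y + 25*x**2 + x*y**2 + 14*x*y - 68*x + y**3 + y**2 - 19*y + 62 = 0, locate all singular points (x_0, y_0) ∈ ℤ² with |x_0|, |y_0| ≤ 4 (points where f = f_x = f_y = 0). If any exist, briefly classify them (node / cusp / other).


Singular points: {(3, -1)}; classification: cusp.

Compute partial derivatives:
  f_x = -9*x**2 - 4*x*y + 50*x + y**2 + 14*y - 68.
  f_y = -2*x**2 + 2*x*y + 14*x + 3*y**2 + 2*y - 19.
Scan x_0 ∈ {−4, ..., 4}. For each x_0, f_y(x_0, y) is a polynomial in y; find its integer roots y ∈ {−4, ..., 4}, then test f_x and f at those candidates.
  x = -4: f_y(-4, y) = 3*y**2 - 6*y - 107; no integer root y with |y| ≤ 4.
  x = -3: f_y(-3, y) = 3*y**2 - 4*y - 79; no integer root y with |y| ≤ 4.
  x = -2: f_y(-2, y) = 3*y**2 - 2*y - 55; no integer root y with |y| ≤ 4.
  x = -1: f_y(-1, y) = 3*y**2 - 35; no integer root y with |y| ≤ 4.
  x = 0: f_y(0, y) = 3*y**2 + 2*y - 19; no integer root y with |y| ≤ 4.
  x = 1: f_y(1, y) = 3*y**2 + 4*y - 7; vanishes at y ∈ {1}. (1, 1): f_x = -16 ≠ 0.
  x = 2: f_y(2, y) = 3*y**2 + 6*y + 1; no integer root y with |y| ≤ 4.
  x = 3: f_y(3, y) = 3*y**2 + 8*y + 5; vanishes at y ∈ {-1}. (3, -1): f_x = 0, f = 0 — SINGULAR.
  x = 4: f_y(4, y) = 3*y**2 + 10*y + 5; no integer root y with |y| ≤ 4.
Only singular point on the grid: (3, -1).
Classify: substitute x = 3 + u, y = -1 + v and expand: f = -3*u**3 - 2*u**2*v + u*v**2 + v**3 + v**2.
No constant or linear terms (consistent with a singular point). Quadratic part: v**2. Cubic part: -3*u**3 - 2*u**2*v + u*v**2 + v**3.
The quadratic part v**2 is a perfect square, so there is a single (double) tangent line v = 0, i.e. y = -1. Restricting the cubic part to that line (v = 0) leaves -3*u**3 ≠ 0, so f is not divisible by v and the branch is v² ≈ 3*u**3 to lowest order — this is a cusp.
Classification: cusp.


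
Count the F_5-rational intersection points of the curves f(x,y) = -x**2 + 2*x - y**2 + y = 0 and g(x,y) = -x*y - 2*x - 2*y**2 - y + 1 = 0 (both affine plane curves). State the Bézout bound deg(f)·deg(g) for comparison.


Common zeros: {(1, 3), (4, 2)}; count = 2; Bézout bound = 4.

deg(f) = 2, deg(g) = 2, so Bézout bound = 4.
Scan x ∈ F_5. For each x, list the y ∈ F_5 with f(x, y) ≡ 0 and those with g(x, y) ≡ 0 (mod 5); the common zeros in that column are the intersection.
  x = 0: f ≡ 0 at y ∈ {0, 1}; g ≡ 0 at y ∈ {3, 4}; common: ∅.
  x = 1: f ≡ 0 at y ∈ {3}; g ≡ 0 at y ∈ {1, 3}; common: {3}.
  x = 2: f ≡ 0 at y ∈ {0, 1}; g ≡ 0 at y ∈ {3}; common: ∅.
  x = 3: f ≡ 0 at y ∈ {2, 4}; g ≡ 0 at y ∈ {0, 3}; common: ∅.
  x = 4: f ≡ 0 at y ∈ {2, 4}; g ≡ 0 at y ∈ {2, 3}; common: {2}.
Collecting: common zeros = {(1, 3), (4, 2)}, so the count is 2.
Comparison with the Bézout bound: 2 ≤ 4 = deg(f)·deg(g), as expected for curves with no common component (the affine F_5-count falls short of the bound because intersections may lie at infinity, over extension fields, or carry multiplicity).


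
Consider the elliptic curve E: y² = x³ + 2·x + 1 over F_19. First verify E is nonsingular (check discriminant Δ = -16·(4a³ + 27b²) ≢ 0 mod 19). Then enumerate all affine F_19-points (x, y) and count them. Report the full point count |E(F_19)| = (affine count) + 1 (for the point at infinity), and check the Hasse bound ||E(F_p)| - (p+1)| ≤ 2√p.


Affine points = {(0, 1), (0, 18), (1, 2), (1, 17), (4, 4), (4, 15), (6, 1), (6, 18), (7, 4), (7, 15), (8, 4), (8, 15), (9, 8), (9, 11), (11, 9), (11, 10), (12, 9), (12, 10), (13, 1), (13, 18), (15, 9), (15, 10), (16, 5), (16, 14), (18, 6), (18, 13)}; affine count = 26; |E(F_19)| = 27.

Discriminant check: Δ ∝ 4a³ + 27b² = 4·2³ + 27·1² = 4·8 + 27·1 ≡ 2 (mod 19). Nonzero ⇒ E is nonsingular.
For each x ∈ F_19, compute rhs = x³ + 2·x + 1 mod 19, then count y ∈ F_19 with y² ≡ rhs.
  x = 0: rhs = 1, matching y values: 1, 18 (2 points).
  x = 1: rhs = 4, matching y values: 2, 17 (2 points).
  x = 2: rhs = 13, matching y values: none (0 points).
  x = 3: rhs = 15, matching y values: none (0 points).
  x = 4: rhs = 16, matching y values: 4, 15 (2 points).
  x = 5: rhs = 3, matching y values: none (0 points).
  x = 6: rhs = 1, matching y values: 1, 18 (2 points).
  x = 7: rhs = 16, matching y values: 4, 15 (2 points).
  x = 8: rhs = 16, matching y values: 4, 15 (2 points).
  x = 9: rhs = 7, matching y values: 8, 11 (2 points).
  x = 10: rhs = 14, matching y values: none (0 points).
  x = 11: rhs = 5, matching y values: 9, 10 (2 points).
  x = 12: rhs = 5, matching y values: 9, 10 (2 points).
  x = 13: rhs = 1, matching y values: 1, 18 (2 points).
  x = 14: rhs = 18, matching y values: none (0 points).
  x = 15: rhs = 5, matching y values: 9, 10 (2 points).
  x = 16: rhs = 6, matching y values: 5, 14 (2 points).
  x = 17: rhs = 8, matching y values: none (0 points).
  x = 18: rhs = 17, matching y values: 6, 13 (2 points).
Total affine count: 26.
Full point count |E(F_19)| = 26 + 1 = 27.
Hasse bound: |27 − (19+1)| = |7| = 7 ≤ 2√19 ≈ 8.7178 ✓.


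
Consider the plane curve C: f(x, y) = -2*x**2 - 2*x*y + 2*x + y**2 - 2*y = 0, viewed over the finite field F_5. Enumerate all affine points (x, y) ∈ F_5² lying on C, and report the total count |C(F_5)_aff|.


Affine F_5-points: {(0, 0), (0, 2), (1, 0), (1, 4), (4, 2), (4, 3)}; count = 6.

For each of the 25 pairs (x, y) ∈ F_5², evaluate f(x, y) mod 5. Record the zeros.
  x = 0: [0↦0, 1↦4, 2↦0, 3↦3, 4↦3]  zeros at y ∈ {0, 2}
  x = 1: [0↦0, 1↦2, 2↦1, 3↦2, 4↦0]  zeros at y ∈ {0, 4}
  x = 2: [0↦1, 1↦1, 2↦3, 3↦2, 4↦3]  zeros at y ∈ ∅
  x = 3: [0↦3, 1↦1, 2↦1, 3↦3, 4↦2]  zeros at y ∈ ∅
  x = 4: [0↦1, 1↦2, 2↦0, 3↦0, 4↦2]  zeros at y ∈ {2, 3}
Collecting zeros: affine points = {(0, 0), (0, 2), (1, 0), (1, 4), (4, 2), (4, 3)}.
Total count |C(F_5)_aff| = 6.


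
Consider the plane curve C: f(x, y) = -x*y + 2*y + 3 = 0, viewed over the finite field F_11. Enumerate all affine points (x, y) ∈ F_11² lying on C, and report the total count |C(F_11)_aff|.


Affine F_11-points: {(0, 4), (1, 8), (3, 3), (4, 7), (5, 1), (6, 9), (7, 5), (8, 6), (9, 2), (10, 10)}; count = 10.

For each of the 121 pairs (x, y) ∈ F_11², evaluate f(x, y) mod 11. Record the zeros.
  x = 0: [0↦3, 1↦5, 2↦7, 3↦9, 4↦0, 5↦2, 6↦4, 7↦6, 8↦8, 9↦10, 10↦1]  zeros at y ∈ {4}
  x = 1: [0↦3, 1↦4, 2↦5, 3↦6, 4↦7, 5↦8, 6↦9, 7↦10, 8↦0, 9↦1, 10↦2]  zeros at y ∈ {8}
  x = 2: [0↦3, 1↦3, 2↦3, 3↦3, 4↦3, 5↦3, 6↦3, 7↦3, 8↦3, 9↦3, 10↦3]  zeros at y ∈ ∅
  x = 3: [0↦3, 1↦2, 2↦1, 3↦0, 4↦10, 5↦9, 6↦8, 7↦7, 8↦6, 9↦5, 10↦4]  zeros at y ∈ {3}
  x = 4: [0↦3, 1↦1, 2↦10, 3↦8, 4↦6, 5↦4, 6↦2, 7↦0, 8↦9, 9↦7, 10↦5]  zeros at y ∈ {7}
  x = 5: [0↦3, 1↦0, 2↦8, 3↦5, 4↦2, 5↦10, 6↦7, 7↦4, 8↦1, 9↦9, 10↦6]  zeros at y ∈ {1}
  x = 6: [0↦3, 1↦10, 2↦6, 3↦2, 4↦9, 5↦5, 6↦1, 7↦8, 8↦4, 9↦0, 10↦7]  zeros at y ∈ {9}
  x = 7: [0↦3, 1↦9, 2↦4, 3↦10, 4↦5, 5↦0, 6↦6, 7↦1, 8↦7, 9↦2, 10↦8]  zeros at y ∈ {5}
  x = 8: [0↦3, 1↦8, 2↦2, 3↦7, 4↦1, 5↦6, 6↦0, 7↦5, 8↦10, 9↦4, 10↦9]  zeros at y ∈ {6}
  x = 9: [0↦3, 1↦7, 2↦0, 3↦4, 4↦8, 5↦1, 6↦5, 7↦9, 8↦2, 9↦6, 10↦10]  zeros at y ∈ {2}
  x = 10: [0↦3, 1↦6, 2↦9, 3↦1, 4↦4, 5↦7, 6↦10, 7↦2, 8↦5, 9↦8, 10↦0]  zeros at y ∈ {10}
Collecting zeros: affine points = {(0, 4), (1, 8), (3, 3), (4, 7), (5, 1), (6, 9), (7, 5), (8, 6), (9, 2), (10, 10)}.
Total count |C(F_11)_aff| = 10.


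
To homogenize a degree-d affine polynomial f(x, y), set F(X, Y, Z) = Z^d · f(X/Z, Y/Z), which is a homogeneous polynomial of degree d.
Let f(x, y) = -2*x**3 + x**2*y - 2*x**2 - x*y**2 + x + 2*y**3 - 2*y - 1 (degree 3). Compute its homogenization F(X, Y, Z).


F(X, Y, Z) = -2*X**3 + X**2*Y - 2*X**2*Z - X*Y**2 + X*Z**2 + 2*Y**3 - 2*Y*Z**2 - Z**3

deg(f) = 3.
Substitute x = X/Z, y = Y/Z into f, then multiply by Z^3.
  monomial -2·x^3·y^0 ↦ -2·X^3·Y^0·Z^0.
  monomial 1·x^2·y^1 ↦ 1·X^2·Y^1·Z^0.
  monomial -2·x^2·y^0 ↦ -2·X^2·Y^0·Z^1.
  monomial -1·x^1·y^2 ↦ -1·X^1·Y^2·Z^0.
  monomial 1·x^1·y^0 ↦ 1·X^1·Y^0·Z^2.
  monomial 2·x^0·y^3 ↦ 2·X^0·Y^3·Z^0.
  monomial -2·x^0·y^1 ↦ -2·X^0·Y^1·Z^2.
  monomial -1·x^0·y^0 ↦ -1·X^0·Y^0·Z^3.
Collecting: F(X, Y, Z) = -2*X**3 + X**2*Y - 2*X**2*Z - X*Y**2 + X*Z**2 + 2*Y**3 - 2*Y*Z**2 - Z**3.


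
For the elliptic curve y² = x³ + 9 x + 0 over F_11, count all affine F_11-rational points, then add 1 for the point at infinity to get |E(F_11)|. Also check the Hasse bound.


Affine points = {(0, 0), (2, 2), (2, 9), (4, 1), (4, 10), (5, 4), (5, 7), (8, 1), (8, 10), (10, 1), (10, 10)}; affine count = 11; |E(F_11)| = 12.

Discriminant check: Δ ∝ 4a³ + 27b² = 4·9³ + 27·0² = 4·729 + 27·0 ≡ 1 (mod 11). Nonzero ⇒ E is nonsingular.
For each x ∈ F_11, compute rhs = x³ + 9·x + 0 mod 11, then count y ∈ F_11 with y² ≡ rhs.
  x = 0: rhs = 0, matching y values: 0 (1 points).
  x = 1: rhs = 10, matching y values: none (0 points).
  x = 2: rhs = 4, matching y values: 2, 9 (2 points).
  x = 3: rhs = 10, matching y values: none (0 points).
  x = 4: rhs = 1, matching y values: 1, 10 (2 points).
  x = 5: rhs = 5, matching y values: 4, 7 (2 points).
  x = 6: rhs = 6, matching y values: none (0 points).
  x = 7: rhs = 10, matching y values: none (0 points).
  x = 8: rhs = 1, matching y values: 1, 10 (2 points).
  x = 9: rhs = 7, matching y values: none (0 points).
  x = 10: rhs = 1, matching y values: 1, 10 (2 points).
Total affine count: 11.
Full point count |E(F_11)| = 11 + 1 = 12.
Hasse bound: |12 − (11+1)| = |0| = 0 ≤ 2√11 ≈ 6.6332 ✓.


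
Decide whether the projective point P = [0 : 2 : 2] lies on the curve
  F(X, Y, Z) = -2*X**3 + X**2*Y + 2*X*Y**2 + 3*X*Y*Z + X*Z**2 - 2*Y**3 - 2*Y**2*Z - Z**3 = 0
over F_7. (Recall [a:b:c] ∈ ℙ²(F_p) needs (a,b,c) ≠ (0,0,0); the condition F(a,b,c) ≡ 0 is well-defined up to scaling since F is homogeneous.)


F(0,2,2) ≡ 2 (mod 7); P is NOT on the curve.

Evaluate F(0, 2, 2) term-by-term (mod 7).
  -2*X**3 ↦ -2·0·1·1 = 0
  X**2*Y ↦ 1·0·2·1 = 0
  2*X*Y**2 ↦ 2·0·4·1 = 0
  3*X*Y*Z ↦ 3·0·2·2 = 0
  X*Z**2 ↦ 1·0·1·4 = 0
  -2*Y**3 ↦ -2·1·8·1 = -16
  -2*Y**2*Z ↦ -2·1·4·2 = -16
  -Z**3 ↦ -1·1·1·8 = -8
Sum: F(0, 2, 2) = (0) + (0) + (0) + (0) + (0) + (-16) + (-16) + (-8) = -40.
Reducing mod 7: -40 ≡ 2 (mod 7).
Since F(a, b, c) ≡ 2 ≠ 0 (mod 7), P does NOT lie on the curve.
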